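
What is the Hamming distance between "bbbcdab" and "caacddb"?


Comparing "bbbcdab" and "caacddb" position by position:
  Position 0: 'b' vs 'c' => differ
  Position 1: 'b' vs 'a' => differ
  Position 2: 'b' vs 'a' => differ
  Position 3: 'c' vs 'c' => same
  Position 4: 'd' vs 'd' => same
  Position 5: 'a' vs 'd' => differ
  Position 6: 'b' vs 'b' => same
Total differences (Hamming distance): 4

4


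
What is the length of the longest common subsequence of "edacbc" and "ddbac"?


LCS of "edacbc" and "ddbac"
DP table:
           d    d    b    a    c
      0    0    0    0    0    0
  e   0    0    0    0    0    0
  d   0    1    1    1    1    1
  a   0    1    1    1    2    2
  c   0    1    1    1    2    3
  b   0    1    1    2    2    3
  c   0    1    1    2    2    3
LCS length = dp[6][5] = 3

3


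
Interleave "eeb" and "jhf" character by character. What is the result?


Interleaving "eeb" and "jhf":
  Position 0: 'e' from first, 'j' from second => "ej"
  Position 1: 'e' from first, 'h' from second => "eh"
  Position 2: 'b' from first, 'f' from second => "bf"
Result: ejehbf

ejehbf


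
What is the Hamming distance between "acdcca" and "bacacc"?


Comparing "acdcca" and "bacacc" position by position:
  Position 0: 'a' vs 'b' => differ
  Position 1: 'c' vs 'a' => differ
  Position 2: 'd' vs 'c' => differ
  Position 3: 'c' vs 'a' => differ
  Position 4: 'c' vs 'c' => same
  Position 5: 'a' vs 'c' => differ
Total differences (Hamming distance): 5

5


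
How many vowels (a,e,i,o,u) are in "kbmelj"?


Input: kbmelj
Checking each character:
  'k' at position 0: consonant
  'b' at position 1: consonant
  'm' at position 2: consonant
  'e' at position 3: vowel (running total: 1)
  'l' at position 4: consonant
  'j' at position 5: consonant
Total vowels: 1

1


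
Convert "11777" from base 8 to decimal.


Input: "11777" in base 8
Positional expansion:
  Digit '1' (value 1) x 8^4 = 4096
  Digit '1' (value 1) x 8^3 = 512
  Digit '7' (value 7) x 8^2 = 448
  Digit '7' (value 7) x 8^1 = 56
  Digit '7' (value 7) x 8^0 = 7
Sum = 5119

5119


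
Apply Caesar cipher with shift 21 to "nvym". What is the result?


Caesar cipher: shift "nvym" by 21
  'n' (pos 13) + 21 = pos 8 = 'i'
  'v' (pos 21) + 21 = pos 16 = 'q'
  'y' (pos 24) + 21 = pos 19 = 't'
  'm' (pos 12) + 21 = pos 7 = 'h'
Result: iqth

iqth


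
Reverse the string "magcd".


Input: magcd
Reading characters right to left:
  Position 4: 'd'
  Position 3: 'c'
  Position 2: 'g'
  Position 1: 'a'
  Position 0: 'm'
Reversed: dcgam

dcgam


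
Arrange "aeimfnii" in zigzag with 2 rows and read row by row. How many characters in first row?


Zigzag "aeimfnii" into 2 rows:
Placing characters:
  'a' => row 0
  'e' => row 1
  'i' => row 0
  'm' => row 1
  'f' => row 0
  'n' => row 1
  'i' => row 0
  'i' => row 1
Rows:
  Row 0: "aifi"
  Row 1: "emni"
First row length: 4

4


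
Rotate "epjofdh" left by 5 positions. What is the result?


Input: "epjofdh", rotate left by 5
First 5 characters: "epjof"
Remaining characters: "dh"
Concatenate remaining + first: "dh" + "epjof" = "dhepjof"

dhepjof


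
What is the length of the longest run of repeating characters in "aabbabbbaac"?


Input: "aabbabbbaac"
Scanning for longest run:
  Position 1 ('a'): continues run of 'a', length=2
  Position 2 ('b'): new char, reset run to 1
  Position 3 ('b'): continues run of 'b', length=2
  Position 4 ('a'): new char, reset run to 1
  Position 5 ('b'): new char, reset run to 1
  Position 6 ('b'): continues run of 'b', length=2
  Position 7 ('b'): continues run of 'b', length=3
  Position 8 ('a'): new char, reset run to 1
  Position 9 ('a'): continues run of 'a', length=2
  Position 10 ('c'): new char, reset run to 1
Longest run: 'b' with length 3

3


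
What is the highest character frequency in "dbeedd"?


Input: dbeedd
Character counts:
  'b': 1
  'd': 3
  'e': 2
Maximum frequency: 3

3


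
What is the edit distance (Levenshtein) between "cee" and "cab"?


Computing edit distance: "cee" -> "cab"
DP table:
           c    a    b
      0    1    2    3
  c   1    0    1    2
  e   2    1    1    2
  e   3    2    2    2
Edit distance = dp[3][3] = 2

2


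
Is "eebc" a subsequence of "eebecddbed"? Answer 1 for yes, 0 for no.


Check if "eebc" is a subsequence of "eebecddbed"
Greedy scan:
  Position 0 ('e'): matches sub[0] = 'e'
  Position 1 ('e'): matches sub[1] = 'e'
  Position 2 ('b'): matches sub[2] = 'b'
  Position 3 ('e'): no match needed
  Position 4 ('c'): matches sub[3] = 'c'
  Position 5 ('d'): no match needed
  Position 6 ('d'): no match needed
  Position 7 ('b'): no match needed
  Position 8 ('e'): no match needed
  Position 9 ('d'): no match needed
All 4 characters matched => is a subsequence

1


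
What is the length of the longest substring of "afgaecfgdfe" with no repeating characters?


Input: "afgaecfgdfe"
Sliding window (track last position of each char):
  Position 0 ('a'): window [0,0] length 1 -- new best
  Position 1 ('f'): window [0,1] length 2 -- new best
  Position 2 ('g'): window [0,2] length 3 -- new best
  Position 3 ('a'): repeat (last at 0), move window start to 1
  Position 3 ('a'): window [1,3] length 3
  Position 4 ('e'): window [1,4] length 4 -- new best
  Position 5 ('c'): window [1,5] length 5 -- new best
  Position 6 ('f'): repeat (last at 1), move window start to 2
  Position 6 ('f'): window [2,6] length 5
  Position 7 ('g'): repeat (last at 2), move window start to 3
  Position 7 ('g'): window [3,7] length 5
  Position 8 ('d'): window [3,8] length 6 -- new best
  Position 9 ('f'): repeat (last at 6), move window start to 7
  Position 9 ('f'): window [7,9] length 3
  Position 10 ('e'): window [7,10] length 4
Longest substring with no repeats: "aecfgd" with length 6

6


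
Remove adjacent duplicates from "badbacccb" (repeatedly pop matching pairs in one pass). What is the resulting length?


Input: badbacccb
Stack-based adjacent duplicate removal:
  Read 'b': push. Stack: b
  Read 'a': push. Stack: ba
  Read 'd': push. Stack: bad
  Read 'b': push. Stack: badb
  Read 'a': push. Stack: badba
  Read 'c': push. Stack: badbac
  Read 'c': matches stack top 'c' => pop. Stack: badba
  Read 'c': push. Stack: badbac
  Read 'b': push. Stack: badbacb
Final stack: "badbacb" (length 7)

7


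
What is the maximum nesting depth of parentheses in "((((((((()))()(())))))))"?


Input: "((((((((()))()(())))))))"
Tracking depth:
  Position 0 '(': depth becomes 1
  Position 1 '(': depth becomes 2
  Position 2 '(': depth becomes 3
  Position 3 '(': depth becomes 4
  Position 4 '(': depth becomes 5
  Position 5 '(': depth becomes 6
  Position 6 '(': depth becomes 7
  Position 7 '(': depth becomes 8
  Position 8 '(': depth becomes 9
  Position 9 ')': depth becomes 8
  Position 10 ')': depth becomes 7
  Position 11 ')': depth becomes 6
  Position 12 '(': depth becomes 7
  Position 13 ')': depth becomes 6
  Position 14 '(': depth becomes 7
  Position 15 '(': depth becomes 8
  Position 16 ')': depth becomes 7
  Position 17 ')': depth becomes 6
  Position 18 ')': depth becomes 5
  Position 19 ')': depth becomes 4
  Position 20 ')': depth becomes 3
  Position 21 ')': depth becomes 2
  Position 22 ')': depth becomes 1
  Position 23 ')': depth becomes 0
Maximum depth reached: 9

9


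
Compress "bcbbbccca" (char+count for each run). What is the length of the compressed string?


Input: bcbbbccca
Runs:
  'b' x 1 => "b1"
  'c' x 1 => "c1"
  'b' x 3 => "b3"
  'c' x 3 => "c3"
  'a' x 1 => "a1"
Compressed: "b1c1b3c3a1"
Compressed length: 10

10


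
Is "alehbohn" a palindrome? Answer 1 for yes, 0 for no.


Input: alehbohn
Reversed: nhobhela
  Compare pos 0 ('a') with pos 7 ('n'): MISMATCH
  Compare pos 1 ('l') with pos 6 ('h'): MISMATCH
  Compare pos 2 ('e') with pos 5 ('o'): MISMATCH
  Compare pos 3 ('h') with pos 4 ('b'): MISMATCH
Result: not a palindrome

0


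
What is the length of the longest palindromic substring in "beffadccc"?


Input: "beffadccc"
Checking substrings for palindromes:
  [6:9] "ccc" (len 3) => palindrome
  [2:4] "ff" (len 2) => palindrome
  [6:8] "cc" (len 2) => palindrome
  [7:9] "cc" (len 2) => palindrome
Longest palindromic substring: "ccc" with length 3

3


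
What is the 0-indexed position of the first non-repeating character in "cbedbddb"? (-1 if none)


Input: cbedbddb
Character frequencies:
  'b': 3
  'c': 1
  'd': 3
  'e': 1
Scanning left to right for freq == 1:
  Position 0 ('c'): unique! => answer = 0

0


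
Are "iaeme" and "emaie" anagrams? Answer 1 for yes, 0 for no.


Strings: "iaeme", "emaie"
Sorted first:  aeeim
Sorted second: aeeim
Sorted forms match => anagrams

1


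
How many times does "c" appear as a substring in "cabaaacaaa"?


Searching for "c" in "cabaaacaaa"
Scanning each position:
  Position 0: "c" => MATCH
  Position 1: "a" => no
  Position 2: "b" => no
  Position 3: "a" => no
  Position 4: "a" => no
  Position 5: "a" => no
  Position 6: "c" => MATCH
  Position 7: "a" => no
  Position 8: "a" => no
  Position 9: "a" => no
Total occurrences: 2

2


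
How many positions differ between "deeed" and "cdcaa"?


Comparing "deeed" and "cdcaa" position by position:
  Position 0: 'd' vs 'c' => DIFFER
  Position 1: 'e' vs 'd' => DIFFER
  Position 2: 'e' vs 'c' => DIFFER
  Position 3: 'e' vs 'a' => DIFFER
  Position 4: 'd' vs 'a' => DIFFER
Positions that differ: 5

5


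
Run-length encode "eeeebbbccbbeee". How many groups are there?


Input: eeeebbbccbbeee
Scanning for consecutive runs:
  Group 1: 'e' x 4 (positions 0-3)
  Group 2: 'b' x 3 (positions 4-6)
  Group 3: 'c' x 2 (positions 7-8)
  Group 4: 'b' x 2 (positions 9-10)
  Group 5: 'e' x 3 (positions 11-13)
Total groups: 5

5


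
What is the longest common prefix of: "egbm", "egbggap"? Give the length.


Words: egbm, egbggap
  Position 0: all 'e' => match
  Position 1: all 'g' => match
  Position 2: all 'b' => match
  Position 3: ('m', 'g') => mismatch, stop
LCP = "egb" (length 3)

3


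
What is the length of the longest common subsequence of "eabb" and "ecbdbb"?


LCS of "eabb" and "ecbdbb"
DP table:
           e    c    b    d    b    b
      0    0    0    0    0    0    0
  e   0    1    1    1    1    1    1
  a   0    1    1    1    1    1    1
  b   0    1    1    2    2    2    2
  b   0    1    1    2    2    3    3
LCS length = dp[4][6] = 3

3


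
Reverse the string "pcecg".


Input: pcecg
Reading characters right to left:
  Position 4: 'g'
  Position 3: 'c'
  Position 2: 'e'
  Position 1: 'c'
  Position 0: 'p'
Reversed: gcecp

gcecp


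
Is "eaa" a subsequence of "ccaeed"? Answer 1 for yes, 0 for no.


Check if "eaa" is a subsequence of "ccaeed"
Greedy scan:
  Position 0 ('c'): no match needed
  Position 1 ('c'): no match needed
  Position 2 ('a'): no match needed
  Position 3 ('e'): matches sub[0] = 'e'
  Position 4 ('e'): no match needed
  Position 5 ('d'): no match needed
Only matched 1/3 characters => not a subsequence

0


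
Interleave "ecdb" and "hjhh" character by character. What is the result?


Interleaving "ecdb" and "hjhh":
  Position 0: 'e' from first, 'h' from second => "eh"
  Position 1: 'c' from first, 'j' from second => "cj"
  Position 2: 'd' from first, 'h' from second => "dh"
  Position 3: 'b' from first, 'h' from second => "bh"
Result: ehcjdhbh

ehcjdhbh


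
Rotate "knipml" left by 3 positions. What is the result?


Input: "knipml", rotate left by 3
First 3 characters: "kni"
Remaining characters: "pml"
Concatenate remaining + first: "pml" + "kni" = "pmlkni"

pmlkni


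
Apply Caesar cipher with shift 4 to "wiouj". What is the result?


Caesar cipher: shift "wiouj" by 4
  'w' (pos 22) + 4 = pos 0 = 'a'
  'i' (pos 8) + 4 = pos 12 = 'm'
  'o' (pos 14) + 4 = pos 18 = 's'
  'u' (pos 20) + 4 = pos 24 = 'y'
  'j' (pos 9) + 4 = pos 13 = 'n'
Result: amsyn

amsyn


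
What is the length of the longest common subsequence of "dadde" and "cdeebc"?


LCS of "dadde" and "cdeebc"
DP table:
           c    d    e    e    b    c
      0    0    0    0    0    0    0
  d   0    0    1    1    1    1    1
  a   0    0    1    1    1    1    1
  d   0    0    1    1    1    1    1
  d   0    0    1    1    1    1    1
  e   0    0    1    2    2    2    2
LCS length = dp[5][6] = 2

2


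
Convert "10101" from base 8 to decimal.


Input: "10101" in base 8
Positional expansion:
  Digit '1' (value 1) x 8^4 = 4096
  Digit '0' (value 0) x 8^3 = 0
  Digit '1' (value 1) x 8^2 = 64
  Digit '0' (value 0) x 8^1 = 0
  Digit '1' (value 1) x 8^0 = 1
Sum = 4161

4161


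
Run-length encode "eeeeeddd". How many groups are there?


Input: eeeeeddd
Scanning for consecutive runs:
  Group 1: 'e' x 5 (positions 0-4)
  Group 2: 'd' x 3 (positions 5-7)
Total groups: 2

2


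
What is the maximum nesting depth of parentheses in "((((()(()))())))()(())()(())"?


Input: "((((()(()))())))()(())()(())"
Tracking depth:
  Position 0 '(': depth becomes 1
  Position 1 '(': depth becomes 2
  Position 2 '(': depth becomes 3
  Position 3 '(': depth becomes 4
  Position 4 '(': depth becomes 5
  Position 5 ')': depth becomes 4
  Position 6 '(': depth becomes 5
  Position 7 '(': depth becomes 6
  Position 8 ')': depth becomes 5
  Position 9 ')': depth becomes 4
  Position 10 ')': depth becomes 3
  Position 11 '(': depth becomes 4
  Position 12 ')': depth becomes 3
  Position 13 ')': depth becomes 2
  Position 14 ')': depth becomes 1
  Position 15 ')': depth becomes 0
  Position 16 '(': depth becomes 1
  Position 17 ')': depth becomes 0
  Position 18 '(': depth becomes 1
  Position 19 '(': depth becomes 2
  Position 20 ')': depth becomes 1
  Position 21 ')': depth becomes 0
  Position 22 '(': depth becomes 1
  Position 23 ')': depth becomes 0
  Position 24 '(': depth becomes 1
  Position 25 '(': depth becomes 2
  Position 26 ')': depth becomes 1
  Position 27 ')': depth becomes 0
Maximum depth reached: 6

6


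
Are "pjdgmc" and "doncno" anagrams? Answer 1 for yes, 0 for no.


Strings: "pjdgmc", "doncno"
Sorted first:  cdgjmp
Sorted second: cdnnoo
Differ at position 2: 'g' vs 'n' => not anagrams

0


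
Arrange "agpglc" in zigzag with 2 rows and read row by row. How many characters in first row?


Zigzag "agpglc" into 2 rows:
Placing characters:
  'a' => row 0
  'g' => row 1
  'p' => row 0
  'g' => row 1
  'l' => row 0
  'c' => row 1
Rows:
  Row 0: "apl"
  Row 1: "ggc"
First row length: 3

3


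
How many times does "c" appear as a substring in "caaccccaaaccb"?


Searching for "c" in "caaccccaaaccb"
Scanning each position:
  Position 0: "c" => MATCH
  Position 1: "a" => no
  Position 2: "a" => no
  Position 3: "c" => MATCH
  Position 4: "c" => MATCH
  Position 5: "c" => MATCH
  Position 6: "c" => MATCH
  Position 7: "a" => no
  Position 8: "a" => no
  Position 9: "a" => no
  Position 10: "c" => MATCH
  Position 11: "c" => MATCH
  Position 12: "b" => no
Total occurrences: 7

7


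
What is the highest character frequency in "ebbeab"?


Input: ebbeab
Character counts:
  'a': 1
  'b': 3
  'e': 2
Maximum frequency: 3

3


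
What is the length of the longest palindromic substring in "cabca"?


Input: "cabca"
Checking substrings for palindromes:
  No multi-char palindromic substrings found
Longest palindromic substring: "c" with length 1

1


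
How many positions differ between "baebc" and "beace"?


Comparing "baebc" and "beace" position by position:
  Position 0: 'b' vs 'b' => same
  Position 1: 'a' vs 'e' => DIFFER
  Position 2: 'e' vs 'a' => DIFFER
  Position 3: 'b' vs 'c' => DIFFER
  Position 4: 'c' vs 'e' => DIFFER
Positions that differ: 4

4


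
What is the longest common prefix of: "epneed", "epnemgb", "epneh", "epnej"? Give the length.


Words: epneed, epnemgb, epneh, epnej
  Position 0: all 'e' => match
  Position 1: all 'p' => match
  Position 2: all 'n' => match
  Position 3: all 'e' => match
  Position 4: ('e', 'm', 'h', 'j') => mismatch, stop
LCP = "epne" (length 4)

4


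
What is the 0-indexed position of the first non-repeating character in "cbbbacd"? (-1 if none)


Input: cbbbacd
Character frequencies:
  'a': 1
  'b': 3
  'c': 2
  'd': 1
Scanning left to right for freq == 1:
  Position 0 ('c'): freq=2, skip
  Position 1 ('b'): freq=3, skip
  Position 2 ('b'): freq=3, skip
  Position 3 ('b'): freq=3, skip
  Position 4 ('a'): unique! => answer = 4

4


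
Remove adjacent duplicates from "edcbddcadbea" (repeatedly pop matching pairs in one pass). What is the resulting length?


Input: edcbddcadbea
Stack-based adjacent duplicate removal:
  Read 'e': push. Stack: e
  Read 'd': push. Stack: ed
  Read 'c': push. Stack: edc
  Read 'b': push. Stack: edcb
  Read 'd': push. Stack: edcbd
  Read 'd': matches stack top 'd' => pop. Stack: edcb
  Read 'c': push. Stack: edcbc
  Read 'a': push. Stack: edcbca
  Read 'd': push. Stack: edcbcad
  Read 'b': push. Stack: edcbcadb
  Read 'e': push. Stack: edcbcadbe
  Read 'a': push. Stack: edcbcadbea
Final stack: "edcbcadbea" (length 10)

10


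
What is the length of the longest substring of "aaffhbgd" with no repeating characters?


Input: "aaffhbgd"
Sliding window (track last position of each char):
  Position 0 ('a'): window [0,0] length 1 -- new best
  Position 1 ('a'): repeat (last at 0), move window start to 1
  Position 1 ('a'): window [1,1] length 1
  Position 2 ('f'): window [1,2] length 2 -- new best
  Position 3 ('f'): repeat (last at 2), move window start to 3
  Position 3 ('f'): window [3,3] length 1
  Position 4 ('h'): window [3,4] length 2
  Position 5 ('b'): window [3,5] length 3 -- new best
  Position 6 ('g'): window [3,6] length 4 -- new best
  Position 7 ('d'): window [3,7] length 5 -- new best
Longest substring with no repeats: "fhbgd" with length 5

5


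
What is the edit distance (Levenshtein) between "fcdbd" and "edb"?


Computing edit distance: "fcdbd" -> "edb"
DP table:
           e    d    b
      0    1    2    3
  f   1    1    2    3
  c   2    2    2    3
  d   3    3    2    3
  b   4    4    3    2
  d   5    5    4    3
Edit distance = dp[5][3] = 3

3


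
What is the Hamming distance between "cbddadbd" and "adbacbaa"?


Comparing "cbddadbd" and "adbacbaa" position by position:
  Position 0: 'c' vs 'a' => differ
  Position 1: 'b' vs 'd' => differ
  Position 2: 'd' vs 'b' => differ
  Position 3: 'd' vs 'a' => differ
  Position 4: 'a' vs 'c' => differ
  Position 5: 'd' vs 'b' => differ
  Position 6: 'b' vs 'a' => differ
  Position 7: 'd' vs 'a' => differ
Total differences (Hamming distance): 8

8


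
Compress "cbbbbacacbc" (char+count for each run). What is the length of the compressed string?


Input: cbbbbacacbc
Runs:
  'c' x 1 => "c1"
  'b' x 4 => "b4"
  'a' x 1 => "a1"
  'c' x 1 => "c1"
  'a' x 1 => "a1"
  'c' x 1 => "c1"
  'b' x 1 => "b1"
  'c' x 1 => "c1"
Compressed: "c1b4a1c1a1c1b1c1"
Compressed length: 16

16


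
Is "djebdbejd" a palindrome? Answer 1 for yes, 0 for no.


Input: djebdbejd
Reversed: djebdbejd
  Compare pos 0 ('d') with pos 8 ('d'): match
  Compare pos 1 ('j') with pos 7 ('j'): match
  Compare pos 2 ('e') with pos 6 ('e'): match
  Compare pos 3 ('b') with pos 5 ('b'): match
Result: palindrome

1


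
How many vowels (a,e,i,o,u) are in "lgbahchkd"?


Input: lgbahchkd
Checking each character:
  'l' at position 0: consonant
  'g' at position 1: consonant
  'b' at position 2: consonant
  'a' at position 3: vowel (running total: 1)
  'h' at position 4: consonant
  'c' at position 5: consonant
  'h' at position 6: consonant
  'k' at position 7: consonant
  'd' at position 8: consonant
Total vowels: 1

1


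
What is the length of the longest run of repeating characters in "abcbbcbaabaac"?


Input: "abcbbcbaabaac"
Scanning for longest run:
  Position 1 ('b'): new char, reset run to 1
  Position 2 ('c'): new char, reset run to 1
  Position 3 ('b'): new char, reset run to 1
  Position 4 ('b'): continues run of 'b', length=2
  Position 5 ('c'): new char, reset run to 1
  Position 6 ('b'): new char, reset run to 1
  Position 7 ('a'): new char, reset run to 1
  Position 8 ('a'): continues run of 'a', length=2
  Position 9 ('b'): new char, reset run to 1
  Position 10 ('a'): new char, reset run to 1
  Position 11 ('a'): continues run of 'a', length=2
  Position 12 ('c'): new char, reset run to 1
Longest run: 'b' with length 2

2


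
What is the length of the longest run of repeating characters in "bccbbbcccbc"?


Input: "bccbbbcccbc"
Scanning for longest run:
  Position 1 ('c'): new char, reset run to 1
  Position 2 ('c'): continues run of 'c', length=2
  Position 3 ('b'): new char, reset run to 1
  Position 4 ('b'): continues run of 'b', length=2
  Position 5 ('b'): continues run of 'b', length=3
  Position 6 ('c'): new char, reset run to 1
  Position 7 ('c'): continues run of 'c', length=2
  Position 8 ('c'): continues run of 'c', length=3
  Position 9 ('b'): new char, reset run to 1
  Position 10 ('c'): new char, reset run to 1
Longest run: 'b' with length 3

3


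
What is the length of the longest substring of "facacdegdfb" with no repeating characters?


Input: "facacdegdfb"
Sliding window (track last position of each char):
  Position 0 ('f'): window [0,0] length 1 -- new best
  Position 1 ('a'): window [0,1] length 2 -- new best
  Position 2 ('c'): window [0,2] length 3 -- new best
  Position 3 ('a'): repeat (last at 1), move window start to 2
  Position 3 ('a'): window [2,3] length 2
  Position 4 ('c'): repeat (last at 2), move window start to 3
  Position 4 ('c'): window [3,4] length 2
  Position 5 ('d'): window [3,5] length 3
  Position 6 ('e'): window [3,6] length 4 -- new best
  Position 7 ('g'): window [3,7] length 5 -- new best
  Position 8 ('d'): repeat (last at 5), move window start to 6
  Position 8 ('d'): window [6,8] length 3
  Position 9 ('f'): window [6,9] length 4
  Position 10 ('b'): window [6,10] length 5
Longest substring with no repeats: "acdeg" with length 5

5


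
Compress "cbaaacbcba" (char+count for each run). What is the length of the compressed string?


Input: cbaaacbcba
Runs:
  'c' x 1 => "c1"
  'b' x 1 => "b1"
  'a' x 3 => "a3"
  'c' x 1 => "c1"
  'b' x 1 => "b1"
  'c' x 1 => "c1"
  'b' x 1 => "b1"
  'a' x 1 => "a1"
Compressed: "c1b1a3c1b1c1b1a1"
Compressed length: 16

16


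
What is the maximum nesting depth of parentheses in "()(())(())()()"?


Input: "()(())(())()()"
Tracking depth:
  Position 0 '(': depth becomes 1
  Position 1 ')': depth becomes 0
  Position 2 '(': depth becomes 1
  Position 3 '(': depth becomes 2
  Position 4 ')': depth becomes 1
  Position 5 ')': depth becomes 0
  Position 6 '(': depth becomes 1
  Position 7 '(': depth becomes 2
  Position 8 ')': depth becomes 1
  Position 9 ')': depth becomes 0
  Position 10 '(': depth becomes 1
  Position 11 ')': depth becomes 0
  Position 12 '(': depth becomes 1
  Position 13 ')': depth becomes 0
Maximum depth reached: 2

2


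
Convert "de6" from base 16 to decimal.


Input: "de6" in base 16
Positional expansion:
  Digit 'd' (value 13) x 16^2 = 3328
  Digit 'e' (value 14) x 16^1 = 224
  Digit '6' (value 6) x 16^0 = 6
Sum = 3558

3558


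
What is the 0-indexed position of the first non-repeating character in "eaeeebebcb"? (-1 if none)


Input: eaeeebebcb
Character frequencies:
  'a': 1
  'b': 3
  'c': 1
  'e': 5
Scanning left to right for freq == 1:
  Position 0 ('e'): freq=5, skip
  Position 1 ('a'): unique! => answer = 1

1


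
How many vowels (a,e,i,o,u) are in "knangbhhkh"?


Input: knangbhhkh
Checking each character:
  'k' at position 0: consonant
  'n' at position 1: consonant
  'a' at position 2: vowel (running total: 1)
  'n' at position 3: consonant
  'g' at position 4: consonant
  'b' at position 5: consonant
  'h' at position 6: consonant
  'h' at position 7: consonant
  'k' at position 8: consonant
  'h' at position 9: consonant
Total vowels: 1

1


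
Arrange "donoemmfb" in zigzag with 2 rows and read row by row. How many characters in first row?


Zigzag "donoemmfb" into 2 rows:
Placing characters:
  'd' => row 0
  'o' => row 1
  'n' => row 0
  'o' => row 1
  'e' => row 0
  'm' => row 1
  'm' => row 0
  'f' => row 1
  'b' => row 0
Rows:
  Row 0: "dnemb"
  Row 1: "oomf"
First row length: 5

5


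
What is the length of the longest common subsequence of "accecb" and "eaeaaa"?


LCS of "accecb" and "eaeaaa"
DP table:
           e    a    e    a    a    a
      0    0    0    0    0    0    0
  a   0    0    1    1    1    1    1
  c   0    0    1    1    1    1    1
  c   0    0    1    1    1    1    1
  e   0    1    1    2    2    2    2
  c   0    1    1    2    2    2    2
  b   0    1    1    2    2    2    2
LCS length = dp[6][6] = 2

2


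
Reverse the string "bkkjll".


Input: bkkjll
Reading characters right to left:
  Position 5: 'l'
  Position 4: 'l'
  Position 3: 'j'
  Position 2: 'k'
  Position 1: 'k'
  Position 0: 'b'
Reversed: lljkkb

lljkkb


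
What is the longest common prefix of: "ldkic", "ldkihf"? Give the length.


Words: ldkic, ldkihf
  Position 0: all 'l' => match
  Position 1: all 'd' => match
  Position 2: all 'k' => match
  Position 3: all 'i' => match
  Position 4: ('c', 'h') => mismatch, stop
LCP = "ldki" (length 4)

4


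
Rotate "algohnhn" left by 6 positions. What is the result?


Input: "algohnhn", rotate left by 6
First 6 characters: "algohn"
Remaining characters: "hn"
Concatenate remaining + first: "hn" + "algohn" = "hnalgohn"

hnalgohn


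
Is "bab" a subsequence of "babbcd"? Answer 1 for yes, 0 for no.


Check if "bab" is a subsequence of "babbcd"
Greedy scan:
  Position 0 ('b'): matches sub[0] = 'b'
  Position 1 ('a'): matches sub[1] = 'a'
  Position 2 ('b'): matches sub[2] = 'b'
  Position 3 ('b'): no match needed
  Position 4 ('c'): no match needed
  Position 5 ('d'): no match needed
All 3 characters matched => is a subsequence

1


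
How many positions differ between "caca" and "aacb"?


Comparing "caca" and "aacb" position by position:
  Position 0: 'c' vs 'a' => DIFFER
  Position 1: 'a' vs 'a' => same
  Position 2: 'c' vs 'c' => same
  Position 3: 'a' vs 'b' => DIFFER
Positions that differ: 2

2


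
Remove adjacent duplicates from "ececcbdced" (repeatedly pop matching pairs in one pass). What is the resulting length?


Input: ececcbdced
Stack-based adjacent duplicate removal:
  Read 'e': push. Stack: e
  Read 'c': push. Stack: ec
  Read 'e': push. Stack: ece
  Read 'c': push. Stack: ecec
  Read 'c': matches stack top 'c' => pop. Stack: ece
  Read 'b': push. Stack: eceb
  Read 'd': push. Stack: ecebd
  Read 'c': push. Stack: ecebdc
  Read 'e': push. Stack: ecebdce
  Read 'd': push. Stack: ecebdced
Final stack: "ecebdced" (length 8)

8


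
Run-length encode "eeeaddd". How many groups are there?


Input: eeeaddd
Scanning for consecutive runs:
  Group 1: 'e' x 3 (positions 0-2)
  Group 2: 'a' x 1 (positions 3-3)
  Group 3: 'd' x 3 (positions 4-6)
Total groups: 3

3


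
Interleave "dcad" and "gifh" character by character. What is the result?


Interleaving "dcad" and "gifh":
  Position 0: 'd' from first, 'g' from second => "dg"
  Position 1: 'c' from first, 'i' from second => "ci"
  Position 2: 'a' from first, 'f' from second => "af"
  Position 3: 'd' from first, 'h' from second => "dh"
Result: dgciafdh

dgciafdh


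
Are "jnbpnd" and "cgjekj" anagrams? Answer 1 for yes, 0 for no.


Strings: "jnbpnd", "cgjekj"
Sorted first:  bdjnnp
Sorted second: cegjjk
Differ at position 0: 'b' vs 'c' => not anagrams

0


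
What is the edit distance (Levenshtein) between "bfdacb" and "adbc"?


Computing edit distance: "bfdacb" -> "adbc"
DP table:
           a    d    b    c
      0    1    2    3    4
  b   1    1    2    2    3
  f   2    2    2    3    3
  d   3    3    2    3    4
  a   4    3    3    3    4
  c   5    4    4    4    3
  b   6    5    5    4    4
Edit distance = dp[6][4] = 4

4


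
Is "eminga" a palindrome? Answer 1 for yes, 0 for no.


Input: eminga
Reversed: agnime
  Compare pos 0 ('e') with pos 5 ('a'): MISMATCH
  Compare pos 1 ('m') with pos 4 ('g'): MISMATCH
  Compare pos 2 ('i') with pos 3 ('n'): MISMATCH
Result: not a palindrome

0


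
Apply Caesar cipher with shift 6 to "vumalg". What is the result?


Caesar cipher: shift "vumalg" by 6
  'v' (pos 21) + 6 = pos 1 = 'b'
  'u' (pos 20) + 6 = pos 0 = 'a'
  'm' (pos 12) + 6 = pos 18 = 's'
  'a' (pos 0) + 6 = pos 6 = 'g'
  'l' (pos 11) + 6 = pos 17 = 'r'
  'g' (pos 6) + 6 = pos 12 = 'm'
Result: basgrm

basgrm


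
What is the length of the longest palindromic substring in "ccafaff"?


Input: "ccafaff"
Checking substrings for palindromes:
  [2:5] "afa" (len 3) => palindrome
  [3:6] "faf" (len 3) => palindrome
  [0:2] "cc" (len 2) => palindrome
  [5:7] "ff" (len 2) => palindrome
Longest palindromic substring: "afa" with length 3

3


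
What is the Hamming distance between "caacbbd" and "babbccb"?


Comparing "caacbbd" and "babbccb" position by position:
  Position 0: 'c' vs 'b' => differ
  Position 1: 'a' vs 'a' => same
  Position 2: 'a' vs 'b' => differ
  Position 3: 'c' vs 'b' => differ
  Position 4: 'b' vs 'c' => differ
  Position 5: 'b' vs 'c' => differ
  Position 6: 'd' vs 'b' => differ
Total differences (Hamming distance): 6

6


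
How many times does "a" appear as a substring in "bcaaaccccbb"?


Searching for "a" in "bcaaaccccbb"
Scanning each position:
  Position 0: "b" => no
  Position 1: "c" => no
  Position 2: "a" => MATCH
  Position 3: "a" => MATCH
  Position 4: "a" => MATCH
  Position 5: "c" => no
  Position 6: "c" => no
  Position 7: "c" => no
  Position 8: "c" => no
  Position 9: "b" => no
  Position 10: "b" => no
Total occurrences: 3

3


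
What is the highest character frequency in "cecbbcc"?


Input: cecbbcc
Character counts:
  'b': 2
  'c': 4
  'e': 1
Maximum frequency: 4

4


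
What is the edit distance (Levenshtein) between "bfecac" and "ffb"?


Computing edit distance: "bfecac" -> "ffb"
DP table:
           f    f    b
      0    1    2    3
  b   1    1    2    2
  f   2    1    1    2
  e   3    2    2    2
  c   4    3    3    3
  a   5    4    4    4
  c   6    5    5    5
Edit distance = dp[6][3] = 5

5


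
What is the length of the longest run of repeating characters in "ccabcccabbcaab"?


Input: "ccabcccabbcaab"
Scanning for longest run:
  Position 1 ('c'): continues run of 'c', length=2
  Position 2 ('a'): new char, reset run to 1
  Position 3 ('b'): new char, reset run to 1
  Position 4 ('c'): new char, reset run to 1
  Position 5 ('c'): continues run of 'c', length=2
  Position 6 ('c'): continues run of 'c', length=3
  Position 7 ('a'): new char, reset run to 1
  Position 8 ('b'): new char, reset run to 1
  Position 9 ('b'): continues run of 'b', length=2
  Position 10 ('c'): new char, reset run to 1
  Position 11 ('a'): new char, reset run to 1
  Position 12 ('a'): continues run of 'a', length=2
  Position 13 ('b'): new char, reset run to 1
Longest run: 'c' with length 3

3


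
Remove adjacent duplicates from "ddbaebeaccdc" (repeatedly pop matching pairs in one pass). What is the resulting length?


Input: ddbaebeaccdc
Stack-based adjacent duplicate removal:
  Read 'd': push. Stack: d
  Read 'd': matches stack top 'd' => pop. Stack: (empty)
  Read 'b': push. Stack: b
  Read 'a': push. Stack: ba
  Read 'e': push. Stack: bae
  Read 'b': push. Stack: baeb
  Read 'e': push. Stack: baebe
  Read 'a': push. Stack: baebea
  Read 'c': push. Stack: baebeac
  Read 'c': matches stack top 'c' => pop. Stack: baebea
  Read 'd': push. Stack: baebead
  Read 'c': push. Stack: baebeadc
Final stack: "baebeadc" (length 8)

8


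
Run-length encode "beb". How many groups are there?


Input: beb
Scanning for consecutive runs:
  Group 1: 'b' x 1 (positions 0-0)
  Group 2: 'e' x 1 (positions 1-1)
  Group 3: 'b' x 1 (positions 2-2)
Total groups: 3

3


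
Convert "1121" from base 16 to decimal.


Input: "1121" in base 16
Positional expansion:
  Digit '1' (value 1) x 16^3 = 4096
  Digit '1' (value 1) x 16^2 = 256
  Digit '2' (value 2) x 16^1 = 32
  Digit '1' (value 1) x 16^0 = 1
Sum = 4385

4385


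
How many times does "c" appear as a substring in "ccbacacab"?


Searching for "c" in "ccbacacab"
Scanning each position:
  Position 0: "c" => MATCH
  Position 1: "c" => MATCH
  Position 2: "b" => no
  Position 3: "a" => no
  Position 4: "c" => MATCH
  Position 5: "a" => no
  Position 6: "c" => MATCH
  Position 7: "a" => no
  Position 8: "b" => no
Total occurrences: 4

4


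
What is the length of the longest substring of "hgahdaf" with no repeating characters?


Input: "hgahdaf"
Sliding window (track last position of each char):
  Position 0 ('h'): window [0,0] length 1 -- new best
  Position 1 ('g'): window [0,1] length 2 -- new best
  Position 2 ('a'): window [0,2] length 3 -- new best
  Position 3 ('h'): repeat (last at 0), move window start to 1
  Position 3 ('h'): window [1,3] length 3
  Position 4 ('d'): window [1,4] length 4 -- new best
  Position 5 ('a'): repeat (last at 2), move window start to 3
  Position 5 ('a'): window [3,5] length 3
  Position 6 ('f'): window [3,6] length 4
Longest substring with no repeats: "gahd" with length 4

4


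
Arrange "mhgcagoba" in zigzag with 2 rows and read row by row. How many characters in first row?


Zigzag "mhgcagoba" into 2 rows:
Placing characters:
  'm' => row 0
  'h' => row 1
  'g' => row 0
  'c' => row 1
  'a' => row 0
  'g' => row 1
  'o' => row 0
  'b' => row 1
  'a' => row 0
Rows:
  Row 0: "mgaoa"
  Row 1: "hcgb"
First row length: 5

5


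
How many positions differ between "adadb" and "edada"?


Comparing "adadb" and "edada" position by position:
  Position 0: 'a' vs 'e' => DIFFER
  Position 1: 'd' vs 'd' => same
  Position 2: 'a' vs 'a' => same
  Position 3: 'd' vs 'd' => same
  Position 4: 'b' vs 'a' => DIFFER
Positions that differ: 2

2


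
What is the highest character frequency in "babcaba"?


Input: babcaba
Character counts:
  'a': 3
  'b': 3
  'c': 1
Maximum frequency: 3

3


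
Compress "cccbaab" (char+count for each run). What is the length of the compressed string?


Input: cccbaab
Runs:
  'c' x 3 => "c3"
  'b' x 1 => "b1"
  'a' x 2 => "a2"
  'b' x 1 => "b1"
Compressed: "c3b1a2b1"
Compressed length: 8

8


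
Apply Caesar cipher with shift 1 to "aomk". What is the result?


Caesar cipher: shift "aomk" by 1
  'a' (pos 0) + 1 = pos 1 = 'b'
  'o' (pos 14) + 1 = pos 15 = 'p'
  'm' (pos 12) + 1 = pos 13 = 'n'
  'k' (pos 10) + 1 = pos 11 = 'l'
Result: bpnl

bpnl


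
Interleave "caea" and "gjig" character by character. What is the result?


Interleaving "caea" and "gjig":
  Position 0: 'c' from first, 'g' from second => "cg"
  Position 1: 'a' from first, 'j' from second => "aj"
  Position 2: 'e' from first, 'i' from second => "ei"
  Position 3: 'a' from first, 'g' from second => "ag"
Result: cgajeiag

cgajeiag


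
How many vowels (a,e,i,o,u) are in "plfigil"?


Input: plfigil
Checking each character:
  'p' at position 0: consonant
  'l' at position 1: consonant
  'f' at position 2: consonant
  'i' at position 3: vowel (running total: 1)
  'g' at position 4: consonant
  'i' at position 5: vowel (running total: 2)
  'l' at position 6: consonant
Total vowels: 2

2


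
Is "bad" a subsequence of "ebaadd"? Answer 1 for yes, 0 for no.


Check if "bad" is a subsequence of "ebaadd"
Greedy scan:
  Position 0 ('e'): no match needed
  Position 1 ('b'): matches sub[0] = 'b'
  Position 2 ('a'): matches sub[1] = 'a'
  Position 3 ('a'): no match needed
  Position 4 ('d'): matches sub[2] = 'd'
  Position 5 ('d'): no match needed
All 3 characters matched => is a subsequence

1


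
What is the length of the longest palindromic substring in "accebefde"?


Input: "accebefde"
Checking substrings for palindromes:
  [3:6] "ebe" (len 3) => palindrome
  [1:3] "cc" (len 2) => palindrome
Longest palindromic substring: "ebe" with length 3

3


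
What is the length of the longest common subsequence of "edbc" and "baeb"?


LCS of "edbc" and "baeb"
DP table:
           b    a    e    b
      0    0    0    0    0
  e   0    0    0    1    1
  d   0    0    0    1    1
  b   0    1    1    1    2
  c   0    1    1    1    2
LCS length = dp[4][4] = 2

2


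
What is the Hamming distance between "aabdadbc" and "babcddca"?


Comparing "aabdadbc" and "babcddca" position by position:
  Position 0: 'a' vs 'b' => differ
  Position 1: 'a' vs 'a' => same
  Position 2: 'b' vs 'b' => same
  Position 3: 'd' vs 'c' => differ
  Position 4: 'a' vs 'd' => differ
  Position 5: 'd' vs 'd' => same
  Position 6: 'b' vs 'c' => differ
  Position 7: 'c' vs 'a' => differ
Total differences (Hamming distance): 5

5


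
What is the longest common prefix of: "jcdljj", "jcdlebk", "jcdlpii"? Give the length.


Words: jcdljj, jcdlebk, jcdlpii
  Position 0: all 'j' => match
  Position 1: all 'c' => match
  Position 2: all 'd' => match
  Position 3: all 'l' => match
  Position 4: ('j', 'e', 'p') => mismatch, stop
LCP = "jcdl" (length 4)

4


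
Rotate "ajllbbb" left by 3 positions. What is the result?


Input: "ajllbbb", rotate left by 3
First 3 characters: "ajl"
Remaining characters: "lbbb"
Concatenate remaining + first: "lbbb" + "ajl" = "lbbbajl"

lbbbajl


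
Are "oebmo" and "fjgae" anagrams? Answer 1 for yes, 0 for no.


Strings: "oebmo", "fjgae"
Sorted first:  bemoo
Sorted second: aefgj
Differ at position 0: 'b' vs 'a' => not anagrams

0


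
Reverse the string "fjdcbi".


Input: fjdcbi
Reading characters right to left:
  Position 5: 'i'
  Position 4: 'b'
  Position 3: 'c'
  Position 2: 'd'
  Position 1: 'j'
  Position 0: 'f'
Reversed: ibcdjf

ibcdjf


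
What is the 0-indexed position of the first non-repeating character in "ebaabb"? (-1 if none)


Input: ebaabb
Character frequencies:
  'a': 2
  'b': 3
  'e': 1
Scanning left to right for freq == 1:
  Position 0 ('e'): unique! => answer = 0

0


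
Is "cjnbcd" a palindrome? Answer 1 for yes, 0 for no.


Input: cjnbcd
Reversed: dcbnjc
  Compare pos 0 ('c') with pos 5 ('d'): MISMATCH
  Compare pos 1 ('j') with pos 4 ('c'): MISMATCH
  Compare pos 2 ('n') with pos 3 ('b'): MISMATCH
Result: not a palindrome

0


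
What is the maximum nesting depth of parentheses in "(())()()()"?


Input: "(())()()()"
Tracking depth:
  Position 0 '(': depth becomes 1
  Position 1 '(': depth becomes 2
  Position 2 ')': depth becomes 1
  Position 3 ')': depth becomes 0
  Position 4 '(': depth becomes 1
  Position 5 ')': depth becomes 0
  Position 6 '(': depth becomes 1
  Position 7 ')': depth becomes 0
  Position 8 '(': depth becomes 1
  Position 9 ')': depth becomes 0
Maximum depth reached: 2

2


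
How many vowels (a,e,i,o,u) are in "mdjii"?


Input: mdjii
Checking each character:
  'm' at position 0: consonant
  'd' at position 1: consonant
  'j' at position 2: consonant
  'i' at position 3: vowel (running total: 1)
  'i' at position 4: vowel (running total: 2)
Total vowels: 2

2


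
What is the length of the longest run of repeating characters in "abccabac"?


Input: "abccabac"
Scanning for longest run:
  Position 1 ('b'): new char, reset run to 1
  Position 2 ('c'): new char, reset run to 1
  Position 3 ('c'): continues run of 'c', length=2
  Position 4 ('a'): new char, reset run to 1
  Position 5 ('b'): new char, reset run to 1
  Position 6 ('a'): new char, reset run to 1
  Position 7 ('c'): new char, reset run to 1
Longest run: 'c' with length 2

2


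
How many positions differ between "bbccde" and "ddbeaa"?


Comparing "bbccde" and "ddbeaa" position by position:
  Position 0: 'b' vs 'd' => DIFFER
  Position 1: 'b' vs 'd' => DIFFER
  Position 2: 'c' vs 'b' => DIFFER
  Position 3: 'c' vs 'e' => DIFFER
  Position 4: 'd' vs 'a' => DIFFER
  Position 5: 'e' vs 'a' => DIFFER
Positions that differ: 6

6


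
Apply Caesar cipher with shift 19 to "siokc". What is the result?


Caesar cipher: shift "siokc" by 19
  's' (pos 18) + 19 = pos 11 = 'l'
  'i' (pos 8) + 19 = pos 1 = 'b'
  'o' (pos 14) + 19 = pos 7 = 'h'
  'k' (pos 10) + 19 = pos 3 = 'd'
  'c' (pos 2) + 19 = pos 21 = 'v'
Result: lbhdv

lbhdv
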